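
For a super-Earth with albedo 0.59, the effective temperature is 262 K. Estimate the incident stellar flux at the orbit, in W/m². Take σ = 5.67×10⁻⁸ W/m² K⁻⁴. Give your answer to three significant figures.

From S(1−α)/4 = σT⁴: S = 4σT⁴/(1−α).
The emitted flux is σT⁴ = 267.2 W/m².
So S = 4×267.2/(1−0.59) = 2607 W/m².

2610 W/m²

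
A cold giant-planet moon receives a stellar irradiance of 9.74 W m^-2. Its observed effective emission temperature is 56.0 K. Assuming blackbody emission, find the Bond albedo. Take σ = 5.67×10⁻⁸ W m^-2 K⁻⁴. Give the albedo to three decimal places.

From σT⁴ = S(1−α)/4 we invert for α: 1−α = 4σT⁴/S.
σT⁴ = 0.5576 W m^-2, so 4σT⁴ = 2.230 W m^-2.
Hence α = 1 − 2.230/9.740 = 0.7710.

0.771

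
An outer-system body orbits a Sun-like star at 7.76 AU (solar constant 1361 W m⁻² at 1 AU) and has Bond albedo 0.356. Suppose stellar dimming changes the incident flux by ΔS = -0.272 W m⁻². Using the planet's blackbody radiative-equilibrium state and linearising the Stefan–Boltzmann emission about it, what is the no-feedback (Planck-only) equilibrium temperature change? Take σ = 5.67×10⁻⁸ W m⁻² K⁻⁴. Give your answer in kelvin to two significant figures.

Irradiance scales as 1/d², so S = 1361 W m⁻² × (1/7.76)² = 22.60 W m⁻².
The baseline emission temperature is T_e = 89.50 K.
Only a fraction (1−α) is absorbed and it's spread over 4πR², so ΔF = (1−α)ΔS/4 = -0.04379 W m⁻².
Linearising σT⁴ gives d(σT⁴)/dT = 4σT_e³ = 0.1626 W m⁻² per K.
ΔT₀ = ΔF/λ_P = -0.04379/0.1626 = -0.269 K.

-0.27 kelvin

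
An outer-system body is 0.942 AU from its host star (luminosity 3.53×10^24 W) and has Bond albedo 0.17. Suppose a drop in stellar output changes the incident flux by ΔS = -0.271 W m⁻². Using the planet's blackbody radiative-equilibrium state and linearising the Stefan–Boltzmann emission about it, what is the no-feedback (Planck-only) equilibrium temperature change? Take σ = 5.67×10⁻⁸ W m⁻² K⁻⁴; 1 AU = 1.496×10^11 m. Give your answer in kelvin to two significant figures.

-0.41 K

Orbital distance: d = 0.942 AU = 1.409×10^11 m.
Spreading L over a sphere of radius d: S = 3.53×10^24/(4π·1.41×10^11²) = 14.14 W m⁻².
The baseline emission temperature is T_e = 84.82 K.
TOA radiative forcing: ΔF = (1−α)ΔS/4 = 0.83·(-0.271)/4 = -0.05623 W m⁻².
Planck response: λ_P = 4σT_e³ = 4·5.67×10⁻⁸·(84.82)³ = 0.1384 W m⁻²/K.
ΔT₀ = ΔF/λ_P = -0.05623/0.1384 = -0.406 K.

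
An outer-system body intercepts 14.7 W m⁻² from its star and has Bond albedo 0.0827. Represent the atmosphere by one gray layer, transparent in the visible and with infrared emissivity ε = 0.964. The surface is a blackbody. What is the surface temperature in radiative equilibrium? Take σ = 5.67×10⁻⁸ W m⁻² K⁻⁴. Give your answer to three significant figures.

Effective emission temperature (TOA balance): σT_e⁴ = S(1−α)/4 = 3.371 W m⁻² → T_e = 87.81 K.
The surface balance (absorbed SW + ε·downward IR = σT_s⁴) with T_a⁴ = T_s⁴/2 reduces to T_s = T_e·[2/(2−ε)]^¼ = 103.5 K.

104 K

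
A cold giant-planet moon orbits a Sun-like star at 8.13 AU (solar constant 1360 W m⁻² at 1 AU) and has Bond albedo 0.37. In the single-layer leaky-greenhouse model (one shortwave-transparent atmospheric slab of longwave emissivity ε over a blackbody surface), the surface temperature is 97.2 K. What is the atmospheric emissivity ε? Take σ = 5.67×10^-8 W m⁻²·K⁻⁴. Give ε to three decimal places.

Irradiance scales as 1/d², so S = 1360 W m⁻² × (1/8.13)² = 20.58 W m⁻².
Effective temperature: T_e = [S(1−α)/(4σ)]^(1/4) = 86.95 K.
T_s⁴ = T_e⁴·2/(2−ε) → ε = 2 − 2(T_e/T_s)⁴ = 2 − 2·(86.95/97.2)⁴ = 0.7194.

0.719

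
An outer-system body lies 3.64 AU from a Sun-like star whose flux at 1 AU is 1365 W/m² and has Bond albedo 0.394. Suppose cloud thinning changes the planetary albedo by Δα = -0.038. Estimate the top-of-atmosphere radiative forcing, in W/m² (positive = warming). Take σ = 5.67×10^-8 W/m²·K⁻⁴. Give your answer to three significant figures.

Irradiance scales as 1/d², so S = 1365 W/m² × (1/3.64)² = 103.0 W/m².
TOA radiative forcing: ΔF = −S·Δα/4 = −103.0·(-0.038)/4 = 0.9787 W/m².

0.979 W/m²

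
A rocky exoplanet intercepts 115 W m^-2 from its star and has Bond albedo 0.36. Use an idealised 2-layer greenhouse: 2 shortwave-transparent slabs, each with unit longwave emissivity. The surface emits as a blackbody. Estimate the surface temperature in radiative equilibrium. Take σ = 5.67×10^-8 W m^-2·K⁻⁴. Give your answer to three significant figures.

OLR = S(1−α)/4 = 18.40 W m^-2; the top layer radiates at T_e = 134.2 K.
With N = 2 opaque layers, T_s = (N+1)^(1/4)·T_e = 3^(1/4)·134.2 = 176.6 K.

177 K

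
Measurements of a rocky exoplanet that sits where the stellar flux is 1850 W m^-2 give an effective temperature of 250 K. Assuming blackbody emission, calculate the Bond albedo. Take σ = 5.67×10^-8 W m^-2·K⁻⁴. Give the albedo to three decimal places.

From σT⁴ = S(1−α)/4 we invert for α: 1−α = 4σT⁴/S.
σT⁴ = 221.5 W m^-2, so 4σT⁴ = 885.9 W m^-2.
1−α = 885.9/1850 = 0.4789, so α = 0.5211.

0.521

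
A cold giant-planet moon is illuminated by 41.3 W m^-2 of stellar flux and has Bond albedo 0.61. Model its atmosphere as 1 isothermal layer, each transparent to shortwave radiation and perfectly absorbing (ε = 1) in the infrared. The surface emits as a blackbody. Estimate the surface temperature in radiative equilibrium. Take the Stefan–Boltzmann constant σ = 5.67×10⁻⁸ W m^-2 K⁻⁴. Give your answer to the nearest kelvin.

The effective emission temperature is T_e = [S(1−α)/(4σ)]^¼ = 91.80 K.
With N = 1 opaque layers, T_s = (N+1)^(1/4)·T_e = 2^(1/4)·91.80 = 109.2 K.

109 kelvin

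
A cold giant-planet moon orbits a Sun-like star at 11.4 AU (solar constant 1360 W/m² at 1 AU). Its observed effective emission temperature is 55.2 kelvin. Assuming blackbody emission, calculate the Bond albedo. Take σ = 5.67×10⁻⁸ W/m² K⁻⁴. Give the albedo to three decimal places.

0.799

Flux at the orbit: S = 1360/(11.4)² = 10.46 W/m².
From σT⁴ = S(1−α)/4 we invert for α: 1−α = 4σT⁴/S.
σT⁴ = 0.5264 W/m², so 4σT⁴ = 2.106 W/m².
1−α = 2.106/10.46 = 0.2012, so α = 0.7988.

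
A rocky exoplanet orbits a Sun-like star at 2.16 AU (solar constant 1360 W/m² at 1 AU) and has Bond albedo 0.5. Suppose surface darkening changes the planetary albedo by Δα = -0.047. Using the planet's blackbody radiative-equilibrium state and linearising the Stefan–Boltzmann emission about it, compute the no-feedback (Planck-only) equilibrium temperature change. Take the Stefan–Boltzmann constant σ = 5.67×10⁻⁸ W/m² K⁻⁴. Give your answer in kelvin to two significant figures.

3.7 K

By the inverse-square law, S = 1360/2.16² = 291.5 W/m².
The baseline emission temperature is T_e = 159.2 K.
TOA radiative forcing: ΔF = −S·Δα/4 = −291.5·(-0.047)/4 = 3.425 W/m².
Planck response: λ_P = 4σT_e³ = 4·5.67×10⁻⁸·(159.2)³ = 0.9154 W/m²/K.
So ΔT₀ = 3.425/0.9154 = 3.74 K.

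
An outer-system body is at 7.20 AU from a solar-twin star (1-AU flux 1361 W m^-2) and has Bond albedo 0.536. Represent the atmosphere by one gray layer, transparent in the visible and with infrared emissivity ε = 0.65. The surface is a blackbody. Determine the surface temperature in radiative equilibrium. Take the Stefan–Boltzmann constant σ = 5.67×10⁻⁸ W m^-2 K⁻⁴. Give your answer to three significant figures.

By the inverse-square law, S = 1361/7.20² = 26.25 W m^-2.
Effective emission temperature (TOA balance): σT_e⁴ = S(1−α)/4 = 3.045 W m^-2 → T_e = 85.61 K.
For a single slab of emissivity ε, T_s⁴ = 2T_e⁴/(2−ε); thus T_s = 85.61·(1.481)^(1/4) = 94.45 K.

94.4 K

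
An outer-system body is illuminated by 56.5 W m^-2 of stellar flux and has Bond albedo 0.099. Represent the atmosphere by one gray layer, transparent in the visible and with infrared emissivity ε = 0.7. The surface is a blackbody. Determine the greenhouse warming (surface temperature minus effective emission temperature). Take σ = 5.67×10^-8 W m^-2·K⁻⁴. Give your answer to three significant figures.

13.9 K

The planet radiates to space at T_e = [S(1−α)/(4σ)]^(1/4) = 122.4 K.
For a single slab of emissivity ε, T_s⁴ = 2T_e⁴/(2−ε); thus T_s = 122.4·(1.538)^(1/4) = 136.3 K.
T_s − T_e = 136.3 − 122.4 = 13.92 K.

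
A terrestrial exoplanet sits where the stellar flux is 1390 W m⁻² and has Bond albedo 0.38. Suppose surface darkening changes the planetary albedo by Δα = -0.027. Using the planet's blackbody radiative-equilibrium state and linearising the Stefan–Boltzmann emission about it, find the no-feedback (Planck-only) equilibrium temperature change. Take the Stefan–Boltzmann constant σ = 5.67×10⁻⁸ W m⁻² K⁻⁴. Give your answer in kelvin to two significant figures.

2.7 K

The baseline emission temperature is T_e = 248.3 K.
TOA radiative forcing: ΔF = −S·Δα/4 = −1390·(-0.027)/4 = 9.383 W m⁻².
The Planck feedback parameter is 4σT_e³ = 3.471 W m⁻²/K.
Hence the no-feedback warming is ΔF/(4σT_e³) = 2.70 K.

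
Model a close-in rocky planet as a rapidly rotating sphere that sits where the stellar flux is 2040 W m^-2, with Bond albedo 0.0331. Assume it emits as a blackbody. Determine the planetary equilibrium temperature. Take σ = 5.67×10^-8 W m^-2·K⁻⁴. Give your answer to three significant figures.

Absorbed flux (global mean): S(1−α)/4 = 2040·0.967/4 = 493.1 W m^-2.
Balancing against σT⁴: T = (493.1/5.67×10⁻⁸)^(1/4) = 305.4 K.

305 K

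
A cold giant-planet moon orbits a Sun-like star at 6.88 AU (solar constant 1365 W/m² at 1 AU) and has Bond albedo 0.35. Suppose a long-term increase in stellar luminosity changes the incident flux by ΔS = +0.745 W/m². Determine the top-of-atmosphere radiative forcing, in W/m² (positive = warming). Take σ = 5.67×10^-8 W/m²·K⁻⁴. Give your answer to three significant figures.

By the inverse-square law, S = 1365/6.88² = 28.84 W/m².
ΔF = Δ[S(1−α)]/4 = (1−0.35)·+0.745/4 = 0.1211 W/m².

0.121 W/m²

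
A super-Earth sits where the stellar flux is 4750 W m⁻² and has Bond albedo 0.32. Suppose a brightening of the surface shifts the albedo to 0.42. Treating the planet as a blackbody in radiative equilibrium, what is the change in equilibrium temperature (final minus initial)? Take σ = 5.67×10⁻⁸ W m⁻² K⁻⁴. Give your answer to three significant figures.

With α = 0.32, T₁ = 345.5 K.
With α = 0.42, T₂ = 332.0 K.
Change: 332.0 − 345.5 = -13.47 K.

-13.5 K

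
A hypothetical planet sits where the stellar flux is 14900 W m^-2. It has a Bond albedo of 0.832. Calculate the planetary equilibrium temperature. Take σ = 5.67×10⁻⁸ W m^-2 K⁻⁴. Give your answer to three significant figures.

324 kelvin

The planet absorbs (1−α)S over its disc πR² and re-emits over 4πR², so the mean absorbed flux is (1−0.832)·14900/4 = 625.8 W m^-2.
Balancing against σT⁴: T = (625.8/5.67×10⁻⁸)^(1/4) = 324.1 K.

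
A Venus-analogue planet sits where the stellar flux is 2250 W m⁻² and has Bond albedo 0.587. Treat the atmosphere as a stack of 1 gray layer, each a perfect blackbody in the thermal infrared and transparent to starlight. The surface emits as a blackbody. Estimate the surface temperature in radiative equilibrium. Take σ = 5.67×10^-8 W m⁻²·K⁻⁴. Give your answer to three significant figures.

OLR = S(1−α)/4 = 232.3 W m⁻²; the top layer radiates at T_e = 253.0 K.
For an N-layer opaque stack, T_s⁴ = (N+1)T_e⁴, hence T_s = (2)^(1/4)×253.0 K = 300.9 K.

301 kelvin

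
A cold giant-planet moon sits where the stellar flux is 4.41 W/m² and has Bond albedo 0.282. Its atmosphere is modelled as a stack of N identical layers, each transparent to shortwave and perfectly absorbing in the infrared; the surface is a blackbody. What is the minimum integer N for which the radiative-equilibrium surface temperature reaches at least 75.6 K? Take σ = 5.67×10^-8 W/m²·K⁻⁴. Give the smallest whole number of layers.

2

OLR = S(1−α)/4 = 0.7916 W/m²; the top layer radiates at T_e = 61.13 K.
T_s = (N+1)^(1/4)·T_e ≥ 75.6 K requires N+1 ≥ (T_s/T_e)⁴ = (75.6/61.13)⁴ = 2.340.
Rounding up, N = 2.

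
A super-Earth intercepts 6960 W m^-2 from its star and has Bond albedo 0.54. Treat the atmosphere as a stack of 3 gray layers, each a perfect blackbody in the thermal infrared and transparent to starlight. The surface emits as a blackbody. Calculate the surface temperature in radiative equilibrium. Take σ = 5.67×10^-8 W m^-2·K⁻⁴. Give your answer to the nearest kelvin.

The effective emission temperature is T_e = [S(1−α)/(4σ)]^¼ = 344.7 K.
With N = 3 opaque layers, T_s = (N+1)^(1/4)·T_e = 4^(1/4)·344.7 = 487.5 K.

487 kelvin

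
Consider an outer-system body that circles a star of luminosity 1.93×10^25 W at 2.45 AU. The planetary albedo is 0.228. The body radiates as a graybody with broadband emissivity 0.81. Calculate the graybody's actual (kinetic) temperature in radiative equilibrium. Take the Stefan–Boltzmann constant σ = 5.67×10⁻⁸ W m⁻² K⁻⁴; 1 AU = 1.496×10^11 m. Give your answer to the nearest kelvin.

d = 2.45 × 1.496×10^11 m = 3.665×10^11 m.
Spreading L over a sphere of radius d: S = 1.93×10^25/(4π·3.67×10^11²) = 11.43 W m⁻².
Absorbed flux (global mean): S(1−α)/4 = 11.43·0.772/4 = 2.207 W m⁻².
Radiative balance εσT⁴ = 2.207 gives T = [2.207/(0.81·σ)]^(1/4) = 83.26 K.

83 K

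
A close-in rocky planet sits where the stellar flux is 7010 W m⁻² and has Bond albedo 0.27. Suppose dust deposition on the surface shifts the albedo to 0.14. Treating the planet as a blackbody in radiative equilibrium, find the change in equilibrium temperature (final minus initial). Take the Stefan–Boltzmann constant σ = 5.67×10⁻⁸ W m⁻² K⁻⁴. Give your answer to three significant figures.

Initial: T₁ = [S(1−0.27)/(4σ)]^(1/4) = 387.6 K.
Final:   T₂ = [S(1−0.14)/(4σ)]^(1/4) = 403.8 K.
ΔT = T₂ − T₁ = 16.21 K.

16.2 kelvin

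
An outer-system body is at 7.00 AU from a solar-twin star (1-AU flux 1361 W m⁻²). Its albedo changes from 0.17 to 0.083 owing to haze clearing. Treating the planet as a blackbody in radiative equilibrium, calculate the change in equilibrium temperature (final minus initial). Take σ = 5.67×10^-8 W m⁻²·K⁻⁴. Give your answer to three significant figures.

Flux at the orbit: S = 1361/(7.00)² = 27.78 W m⁻².
With α = 0.17, T₁ = 100.4 K.
After:  T₂ = [27.78·0.917/(4σ)]^(1/4) = 102.9 K.
Change: 102.9 − 100.4 = 2.534 K.

2.53 K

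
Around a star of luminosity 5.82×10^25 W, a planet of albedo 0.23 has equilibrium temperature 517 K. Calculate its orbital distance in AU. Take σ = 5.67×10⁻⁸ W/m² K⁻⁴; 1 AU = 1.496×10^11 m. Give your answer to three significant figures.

The flux needed for this T is 4σT⁴/(1−0.23) = 21040 W/m².
From L = 4πd²S, d = √(5.82×10^25/(4π·21040)) = 1.484×10^10 m = 0.09917 AU.

0.0992 AU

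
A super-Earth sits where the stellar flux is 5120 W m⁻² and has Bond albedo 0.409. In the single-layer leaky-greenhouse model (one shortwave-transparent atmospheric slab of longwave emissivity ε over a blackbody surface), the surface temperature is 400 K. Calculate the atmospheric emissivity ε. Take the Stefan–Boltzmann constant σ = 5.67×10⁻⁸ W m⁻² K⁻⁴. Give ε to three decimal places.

First, T_e = [5120·(1−0.409)/(4σ)]^(1/4) = 339.9 K.
Since (2−ε)/2 = (T_e/T_s)⁴ = 0.5212, ε = 0.9577.

0.958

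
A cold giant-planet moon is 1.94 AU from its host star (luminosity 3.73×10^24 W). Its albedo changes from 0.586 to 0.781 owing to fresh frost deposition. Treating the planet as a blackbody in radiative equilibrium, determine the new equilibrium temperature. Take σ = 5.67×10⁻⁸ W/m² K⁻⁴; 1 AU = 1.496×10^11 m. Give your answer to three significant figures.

42.9 K

Orbital distance: d = 1.94 AU = 2.902×10^11 m.
Spreading L over a sphere of radius d: S = 3.73×10^24/(4π·2.90×10^11²) = 3.524 W/m².
T₂ = [S(1−α₂)/(4σ)]^(1/4) = [3.524·0.219/(4σ)]^(1/4) = 42.95 K.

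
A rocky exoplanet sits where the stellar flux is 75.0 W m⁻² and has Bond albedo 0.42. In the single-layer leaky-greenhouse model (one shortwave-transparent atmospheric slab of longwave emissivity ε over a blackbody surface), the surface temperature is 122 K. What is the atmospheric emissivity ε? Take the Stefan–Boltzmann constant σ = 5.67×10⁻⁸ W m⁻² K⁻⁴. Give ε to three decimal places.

0.268

TOA balance gives T_e = 117.7 K.
Since (2−ε)/2 = (T_e/T_s)⁴ = 0.8658, ε = 0.2684.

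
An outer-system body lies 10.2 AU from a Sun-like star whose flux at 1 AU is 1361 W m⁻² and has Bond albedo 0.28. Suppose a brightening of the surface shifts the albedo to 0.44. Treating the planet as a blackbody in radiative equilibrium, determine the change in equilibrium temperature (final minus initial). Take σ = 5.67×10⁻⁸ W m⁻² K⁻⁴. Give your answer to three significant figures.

By the inverse-square law, S = 1361/10.2² = 13.08 W m⁻².
Before: T₁ = [13.08·0.72/(4σ)]^(1/4) = 80.28 K.
Final:   T₂ = [S(1−0.44)/(4σ)]^(1/4) = 75.39 K.
ΔT = T₂ − T₁ = -4.888 K.

-4.89 kelvin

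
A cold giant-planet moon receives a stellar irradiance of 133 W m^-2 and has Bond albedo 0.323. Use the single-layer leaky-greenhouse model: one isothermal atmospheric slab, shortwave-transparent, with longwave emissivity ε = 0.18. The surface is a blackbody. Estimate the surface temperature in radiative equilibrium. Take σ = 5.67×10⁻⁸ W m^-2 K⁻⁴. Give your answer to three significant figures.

Effective emission temperature (TOA balance): σT_e⁴ = S(1−α)/4 = 22.51 W m^-2 → T_e = 141.2 K.
For a single slab of emissivity ε, T_s⁴ = 2T_e⁴/(2−ε); thus T_s = 141.2·(1.099)^(1/4) = 144.5 K.

145 K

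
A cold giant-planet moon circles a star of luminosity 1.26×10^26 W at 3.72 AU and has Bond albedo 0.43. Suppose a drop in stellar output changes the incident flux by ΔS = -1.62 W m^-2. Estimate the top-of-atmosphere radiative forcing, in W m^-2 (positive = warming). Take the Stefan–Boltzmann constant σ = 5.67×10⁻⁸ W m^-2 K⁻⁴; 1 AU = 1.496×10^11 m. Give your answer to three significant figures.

-0.231 W m^-2

d = 3.72 × 1.496×10^11 m = 5.565×10^11 m.
Spreading L over a sphere of radius d: S = 1.26×10^26/(4π·5.57×10^11²) = 32.38 W m^-2.
TOA radiative forcing: ΔF = (1−α)ΔS/4 = 0.57·(-1.62)/4 = -0.2309 W m^-2.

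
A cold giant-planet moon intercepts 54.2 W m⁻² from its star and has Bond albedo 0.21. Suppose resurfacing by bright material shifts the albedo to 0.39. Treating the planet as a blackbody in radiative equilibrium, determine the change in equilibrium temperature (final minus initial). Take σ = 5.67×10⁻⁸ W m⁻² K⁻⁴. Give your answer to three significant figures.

-7.34 K

Before: T₁ = [54.20·0.79/(4σ)]^(1/4) = 117.2 K.
After:  T₂ = [54.20·0.61/(4σ)]^(1/4) = 109.9 K.
Change: 109.9 − 117.2 = -7.338 K.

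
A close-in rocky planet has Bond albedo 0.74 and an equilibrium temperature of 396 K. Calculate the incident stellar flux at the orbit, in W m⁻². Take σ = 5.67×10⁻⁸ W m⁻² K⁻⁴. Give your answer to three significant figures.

21500 W m⁻²

From S(1−α)/4 = σT⁴: S = 4σT⁴/(1−α).
The emitted flux is σT⁴ = 1394 W m⁻².
S = 4·1394/0.26 = 21450 W m⁻².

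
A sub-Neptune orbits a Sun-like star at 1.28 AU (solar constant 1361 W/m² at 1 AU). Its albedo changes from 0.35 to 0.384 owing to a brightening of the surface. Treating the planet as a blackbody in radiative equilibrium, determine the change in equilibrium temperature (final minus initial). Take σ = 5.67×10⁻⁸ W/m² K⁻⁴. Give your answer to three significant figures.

Irradiance scales as 1/d², so S = 1361 W/m² × (1/1.28)² = 830.7 W/m².
Before: T₁ = [830.7·0.65/(4σ)]^(1/4) = 220.9 K.
Final:   T₂ = [S(1−0.384)/(4σ)]^(1/4) = 217.9 K.
Change: 217.9 − 220.9 = -2.947 K.

-2.95 K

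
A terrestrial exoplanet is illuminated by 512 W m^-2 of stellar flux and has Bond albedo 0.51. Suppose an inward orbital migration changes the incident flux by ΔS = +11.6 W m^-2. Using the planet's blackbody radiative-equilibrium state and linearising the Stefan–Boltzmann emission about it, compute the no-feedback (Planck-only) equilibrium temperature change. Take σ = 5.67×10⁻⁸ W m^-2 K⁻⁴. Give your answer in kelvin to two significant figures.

Unperturbed T_e = [512.0·(1−0.51)/(4σ)]^¼ = 182.4 K.
ΔF = Δ[S(1−α)]/4 = (1−0.51)·+11.6/4 = 1.421 W m^-2.
Linearising σT⁴ gives d(σT⁴)/dT = 4σT_e³ = 1.376 W m^-2 per K.
Hence the no-feedback warming is ΔF/(4σT_e³) = 1.03 K.

1.0 K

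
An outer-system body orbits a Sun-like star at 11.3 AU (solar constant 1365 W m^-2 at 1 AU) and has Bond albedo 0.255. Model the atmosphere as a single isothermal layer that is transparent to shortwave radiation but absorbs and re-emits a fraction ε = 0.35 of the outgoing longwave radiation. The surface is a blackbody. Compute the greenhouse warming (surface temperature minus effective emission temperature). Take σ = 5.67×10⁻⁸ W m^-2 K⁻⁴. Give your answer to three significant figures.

By the inverse-square law, S = 1365/11.3² = 10.69 W m^-2.
Effective emission temperature (TOA balance): σT_e⁴ = S(1−α)/4 = 1.991 W m^-2 → T_e = 76.98 K.
For a single slab of emissivity ε, T_s⁴ = 2T_e⁴/(2−ε); thus T_s = 76.98·(1.212)^(1/4) = 80.77 K.
The atmosphere warms the surface by 3.793 K.

3.79 K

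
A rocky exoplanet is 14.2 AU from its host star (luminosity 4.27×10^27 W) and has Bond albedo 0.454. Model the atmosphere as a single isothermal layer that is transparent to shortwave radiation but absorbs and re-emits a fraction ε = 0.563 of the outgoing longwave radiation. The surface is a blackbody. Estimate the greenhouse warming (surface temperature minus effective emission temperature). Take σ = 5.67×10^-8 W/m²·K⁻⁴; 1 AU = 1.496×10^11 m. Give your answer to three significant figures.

10.0 kelvin

d = 14.2 × 1.496×10^11 m = 2.124×10^12 m.
S = L/(4πd²) = 75.30 W/m².
Effective emission temperature (TOA balance): σT_e⁴ = S(1−α)/4 = 10.28 W/m² → T_e = 116.0 K.
The surface balance (absorbed SW + ε·downward IR = σT_s⁴) with T_a⁴ = T_s⁴/2 reduces to T_s = T_e·[2/(2−ε)]^¼ = 126.0 K.
Greenhouse warming: T_s − T_e = 9.997 K.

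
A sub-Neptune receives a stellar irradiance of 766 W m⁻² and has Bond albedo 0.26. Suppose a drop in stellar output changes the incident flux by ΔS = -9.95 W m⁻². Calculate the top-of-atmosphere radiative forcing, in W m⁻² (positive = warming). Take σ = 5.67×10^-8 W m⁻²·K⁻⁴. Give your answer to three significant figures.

-1.84 W m⁻²

TOA radiative forcing: ΔF = (1−α)ΔS/4 = 0.74·(-9.95)/4 = -1.841 W m⁻².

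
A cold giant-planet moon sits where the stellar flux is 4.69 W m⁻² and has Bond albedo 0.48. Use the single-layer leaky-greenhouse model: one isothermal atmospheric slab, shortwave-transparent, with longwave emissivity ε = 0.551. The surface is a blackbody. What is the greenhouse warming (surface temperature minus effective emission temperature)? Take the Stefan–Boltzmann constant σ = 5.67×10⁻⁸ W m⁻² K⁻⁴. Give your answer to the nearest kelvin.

Effective emission temperature (TOA balance): σT_e⁴ = S(1−α)/4 = 0.6097 W m⁻² → T_e = 57.26 K.
For a single slab of emissivity ε, T_s⁴ = 2T_e⁴/(2−ε); thus T_s = 57.26·(1.38)^(1/4) = 62.07 K.
T_s − T_e = 62.07 − 57.26 = 4.805 K.

5 K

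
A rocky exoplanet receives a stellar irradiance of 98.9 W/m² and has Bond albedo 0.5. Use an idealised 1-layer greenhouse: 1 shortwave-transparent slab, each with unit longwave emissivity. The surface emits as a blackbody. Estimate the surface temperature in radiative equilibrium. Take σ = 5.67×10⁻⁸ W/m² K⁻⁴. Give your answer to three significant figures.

145 kelvin

OLR = S(1−α)/4 = 12.36 W/m²; the top layer radiates at T_e = 121.5 K.
Layer-by-layer balance gives σT_s⁴ = (N+1)σT_e⁴, so T_s = 2^¼·121.5 = 144.5 K.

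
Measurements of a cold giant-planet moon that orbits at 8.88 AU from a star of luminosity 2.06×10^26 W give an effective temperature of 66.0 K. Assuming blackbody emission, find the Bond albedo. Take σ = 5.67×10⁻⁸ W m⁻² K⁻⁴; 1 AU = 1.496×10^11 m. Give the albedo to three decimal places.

Orbital distance: d = 8.88 AU = 1.328×10^12 m.
Spreading L over a sphere of radius d: S = 2.06×10^26/(4π·1.33×10^12²) = 9.289 W m⁻².
From σT⁴ = S(1−α)/4 we invert for α: 1−α = 4σT⁴/S.
4σT⁴ = 4·5.67×10⁻⁸·(66.0)⁴ = 4.303 W m⁻².
Hence α = 1 − 4.303/9.289 = 0.5367.

0.537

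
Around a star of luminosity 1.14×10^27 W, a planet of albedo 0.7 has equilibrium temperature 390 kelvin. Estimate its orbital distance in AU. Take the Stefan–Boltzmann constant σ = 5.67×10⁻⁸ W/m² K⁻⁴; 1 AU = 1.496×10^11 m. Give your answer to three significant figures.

Required flux: S = 4σT⁴/(1−α) = 17490 W/m².
S = L/(4πd²) → d = √(L/4πS) = √(1.14×10^27/(4π·17490)) = 7.202×10^10 m = 0.4814 AU.

0.481 AU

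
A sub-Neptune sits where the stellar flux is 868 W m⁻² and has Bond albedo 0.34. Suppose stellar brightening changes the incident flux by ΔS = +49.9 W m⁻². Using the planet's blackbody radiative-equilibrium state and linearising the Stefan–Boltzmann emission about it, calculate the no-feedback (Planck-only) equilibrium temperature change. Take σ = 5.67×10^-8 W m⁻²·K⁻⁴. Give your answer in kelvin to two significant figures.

3.2 kelvin

Unperturbed T_e = [868.0·(1−0.34)/(4σ)]^¼ = 224.2 K.
ΔF = Δ[S(1−α)]/4 = (1−0.34)·+49.9/4 = 8.233 W m⁻².
Linearising σT⁴ gives d(σT⁴)/dT = 4σT_e³ = 2.555 W m⁻² per K.
So ΔT₀ = 8.233/2.555 = 3.22 K.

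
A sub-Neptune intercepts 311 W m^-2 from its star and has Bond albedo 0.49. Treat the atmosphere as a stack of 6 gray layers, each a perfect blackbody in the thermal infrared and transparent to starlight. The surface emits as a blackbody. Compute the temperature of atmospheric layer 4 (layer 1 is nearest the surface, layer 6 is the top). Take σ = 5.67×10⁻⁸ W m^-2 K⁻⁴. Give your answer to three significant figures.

214 kelvin

The effective emission temperature is T_e = [S(1−α)/(4σ)]^¼ = 162.6 K.
The net upward flux σT_e⁴ is constant between every pair of levels, so T_k⁴ = (N+1−k)T_e⁴.
With k = 4: T_4 = (6+1−4)^¼·162.6 K = 214.0 K.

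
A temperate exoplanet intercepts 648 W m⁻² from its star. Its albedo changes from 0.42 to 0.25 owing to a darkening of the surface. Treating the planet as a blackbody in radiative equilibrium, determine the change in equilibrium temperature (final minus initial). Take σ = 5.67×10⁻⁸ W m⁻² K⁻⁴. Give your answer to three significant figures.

Initial: T₁ = [S(1−0.42)/(4σ)]^(1/4) = 201.8 K.
Final:   T₂ = [S(1−0.25)/(4σ)]^(1/4) = 215.2 K.
ΔT = T₂ − T₁ = 13.39 K.

13.4 K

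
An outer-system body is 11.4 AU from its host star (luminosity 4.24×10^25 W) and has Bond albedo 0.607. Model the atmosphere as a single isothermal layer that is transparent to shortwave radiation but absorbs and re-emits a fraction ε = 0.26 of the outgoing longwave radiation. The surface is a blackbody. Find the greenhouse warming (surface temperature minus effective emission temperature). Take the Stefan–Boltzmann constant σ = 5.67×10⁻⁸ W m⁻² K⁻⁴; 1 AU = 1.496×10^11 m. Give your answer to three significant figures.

1.33 K

d = 11.4 × 1.496×10^11 m = 1.705×10^12 m.
Flux at the orbit: S = L/(4πd²) = 4.24×10^25/(4π·(1.71×10^12)²) = 1.160 W m⁻².
At the top of the atmosphere, σT_e⁴ = S(1−α)/4 = 0.1140 W m⁻², giving T_e = 37.65 K.
The surface balance (absorbed SW + ε·downward IR = σT_s⁴) with T_a⁴ = T_s⁴/2 reduces to T_s = T_e·[2/(2−ε)]^¼ = 38.99 K.
The atmosphere warms the surface by 1.334 K.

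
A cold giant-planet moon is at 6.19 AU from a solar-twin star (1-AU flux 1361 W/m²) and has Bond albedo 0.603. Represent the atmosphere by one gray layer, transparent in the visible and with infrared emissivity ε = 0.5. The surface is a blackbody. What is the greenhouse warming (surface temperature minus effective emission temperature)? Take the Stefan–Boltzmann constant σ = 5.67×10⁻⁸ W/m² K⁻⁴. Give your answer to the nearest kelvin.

Irradiance scales as 1/d², so S = 1361 W/m² × (1/6.19)² = 35.52 W/m².
At the top of the atmosphere, σT_e⁴ = S(1−α)/4 = 3.525 W/m², giving T_e = 88.80 K.
The surface balance (absorbed SW + ε·downward IR = σT_s⁴) with T_a⁴ = T_s⁴/2 reduces to T_s = T_e·[2/(2−ε)]^¼ = 95.42 K.
Greenhouse warming: T_s − T_e = 6.622 K.

7 kelvin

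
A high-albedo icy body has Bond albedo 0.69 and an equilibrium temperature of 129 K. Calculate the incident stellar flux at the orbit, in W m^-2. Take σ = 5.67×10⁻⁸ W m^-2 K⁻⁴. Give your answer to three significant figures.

203 W m^-2

Invert the energy balance for S: S = 4σT⁴/(1−α).
The emitted flux is σT⁴ = 15.70 W m^-2.
S = 4·15.70/0.31 = 202.6 W m^-2.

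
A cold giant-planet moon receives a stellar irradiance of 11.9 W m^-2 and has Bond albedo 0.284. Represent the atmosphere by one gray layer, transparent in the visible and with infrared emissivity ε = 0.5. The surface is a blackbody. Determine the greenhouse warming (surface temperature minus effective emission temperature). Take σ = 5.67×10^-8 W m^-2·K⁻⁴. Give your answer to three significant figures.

The planet radiates to space at T_e = [S(1−α)/(4σ)]^(1/4) = 78.29 K.
For a single slab of emissivity ε, T_s⁴ = 2T_e⁴/(2−ε); thus T_s = 78.29·(1.333)^(1/4) = 84.13 K.
T_s − T_e = 84.13 − 78.29 = 5.838 K.

5.84 kelvin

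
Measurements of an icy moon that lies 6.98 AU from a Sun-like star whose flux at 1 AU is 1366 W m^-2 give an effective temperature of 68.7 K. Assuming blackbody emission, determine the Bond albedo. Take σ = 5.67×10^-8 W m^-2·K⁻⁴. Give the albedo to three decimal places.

0.820

Irradiance scales as 1/d², so S = 1366 W m^-2 × (1/6.98)² = 28.04 W m^-2.
From σT⁴ = S(1−α)/4 we invert for α: 1−α = 4σT⁴/S.
4σT⁴ = 4·5.67×10⁻⁸·(68.7)⁴ = 5.052 W m^-2.
Hence α = 1 − 5.052/28.04 = 0.8198.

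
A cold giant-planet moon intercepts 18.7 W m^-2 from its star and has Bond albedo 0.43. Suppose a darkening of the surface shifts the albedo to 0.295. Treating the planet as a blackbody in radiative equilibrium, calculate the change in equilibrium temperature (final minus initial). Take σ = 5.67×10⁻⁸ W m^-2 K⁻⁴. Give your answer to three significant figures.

4.52 kelvin

With α = 0.43, T₁ = 82.80 K.
With α = 0.295, T₂ = 87.32 K.
ΔT = T₂ − T₁ = 4.519 K.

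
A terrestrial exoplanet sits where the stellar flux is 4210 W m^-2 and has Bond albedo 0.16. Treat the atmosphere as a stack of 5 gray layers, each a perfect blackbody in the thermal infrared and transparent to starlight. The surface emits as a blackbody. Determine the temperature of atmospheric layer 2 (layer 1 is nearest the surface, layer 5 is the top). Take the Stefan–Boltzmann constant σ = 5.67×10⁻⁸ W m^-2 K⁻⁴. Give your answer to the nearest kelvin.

500 kelvin

The effective emission temperature is T_e = [S(1−α)/(4σ)]^¼ = 353.4 K.
Each opaque layer satisfies 2T_j⁴ = T_{j−1}⁴ + T_{j+1}⁴, giving T_k⁴ = (N+1−k)T_e⁴.
With k = 2: T_2 = (5+1−2)^¼·353.4 K = 499.7 K.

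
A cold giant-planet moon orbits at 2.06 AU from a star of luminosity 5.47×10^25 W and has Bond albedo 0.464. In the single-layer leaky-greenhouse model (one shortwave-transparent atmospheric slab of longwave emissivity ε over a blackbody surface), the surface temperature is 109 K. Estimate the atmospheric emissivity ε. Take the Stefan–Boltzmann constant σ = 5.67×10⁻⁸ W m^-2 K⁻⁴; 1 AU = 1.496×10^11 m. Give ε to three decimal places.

0.465

Orbital distance: d = 2.06 AU = 3.082×10^11 m.
Spreading L over a sphere of radius d: S = 5.47×10^25/(4π·3.08×10^11²) = 45.83 W m^-2.
TOA balance gives T_e = 102.0 K.
Since (2−ε)/2 = (T_e/T_s)⁴ = 0.7674, ε = 0.4653.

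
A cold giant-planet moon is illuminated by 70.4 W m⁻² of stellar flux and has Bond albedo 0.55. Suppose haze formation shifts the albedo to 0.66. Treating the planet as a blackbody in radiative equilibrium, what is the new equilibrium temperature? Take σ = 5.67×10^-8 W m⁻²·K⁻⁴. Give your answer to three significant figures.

With the new albedo, S(1−α₂)/4 = 5.984 W m⁻², so T₂ = 101.4 K.

101 K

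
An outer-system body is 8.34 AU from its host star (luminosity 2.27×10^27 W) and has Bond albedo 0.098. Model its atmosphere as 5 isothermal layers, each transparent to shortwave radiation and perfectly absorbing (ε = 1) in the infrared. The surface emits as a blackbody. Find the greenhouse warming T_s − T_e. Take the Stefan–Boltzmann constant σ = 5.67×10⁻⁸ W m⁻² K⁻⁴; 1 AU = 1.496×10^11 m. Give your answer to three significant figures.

Orbital distance: d = 8.34 AU = 1.248×10^12 m.
S = L/(4πd²) = 116.0 W m⁻².
The effective emission temperature is T_e = [S(1−α)/(4σ)]^¼ = 146.6 K.
Surface: T_s = (6)^¼·T_e = 229.4 K.
So the greenhouse effect raises the surface by 229.4 − 146.6 = 82.82 K.

82.8 kelvin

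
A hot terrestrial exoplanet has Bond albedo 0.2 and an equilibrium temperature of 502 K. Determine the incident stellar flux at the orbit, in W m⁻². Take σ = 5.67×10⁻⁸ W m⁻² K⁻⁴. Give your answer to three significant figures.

18000 W m⁻²

From S(1−α)/4 = σT⁴: S = 4σT⁴/(1−α).
σT⁴ = 5.67×10⁻⁸·(502)⁴ = 3601 W m⁻².
So S = 4×3601/(1−0.2) = 18000 W m⁻².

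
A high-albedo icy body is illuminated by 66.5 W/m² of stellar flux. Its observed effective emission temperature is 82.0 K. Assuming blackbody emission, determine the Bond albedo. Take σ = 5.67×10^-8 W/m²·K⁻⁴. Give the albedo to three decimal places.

0.846

From σT⁴ = S(1−α)/4 we invert for α: 1−α = 4σT⁴/S.
4σT⁴ = 4·5.67×10⁻⁸·(82.0)⁴ = 10.25 W/m².
1−α = 10.25/66.50 = 0.1542, so α = 0.8458.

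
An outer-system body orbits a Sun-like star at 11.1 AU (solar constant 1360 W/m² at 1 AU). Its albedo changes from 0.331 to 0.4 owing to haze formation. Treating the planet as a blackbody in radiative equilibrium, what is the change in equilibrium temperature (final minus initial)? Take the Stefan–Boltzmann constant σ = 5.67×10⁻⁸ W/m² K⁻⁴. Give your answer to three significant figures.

Irradiance scales as 1/d², so S = 1360 W/m² × (1/11.1)² = 11.04 W/m².
With α = 0.331, T₁ = 75.54 K.
After:  T₂ = [11.04·0.6/(4σ)]^(1/4) = 73.51 K.
ΔT = T₂ − T₁ = -2.028 K.

-2.03 K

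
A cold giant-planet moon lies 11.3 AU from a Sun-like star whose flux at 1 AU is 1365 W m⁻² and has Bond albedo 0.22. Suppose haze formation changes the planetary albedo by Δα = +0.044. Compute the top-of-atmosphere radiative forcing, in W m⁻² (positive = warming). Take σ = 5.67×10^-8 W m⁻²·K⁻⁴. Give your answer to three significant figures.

-0.118 W m⁻²

Irradiance scales as 1/d², so S = 1365 W m⁻² × (1/11.3)² = 10.69 W m⁻².
The change in absorbed flux is Δ[S(1−α)/4] = −SΔα/4 = -0.1176 W m⁻².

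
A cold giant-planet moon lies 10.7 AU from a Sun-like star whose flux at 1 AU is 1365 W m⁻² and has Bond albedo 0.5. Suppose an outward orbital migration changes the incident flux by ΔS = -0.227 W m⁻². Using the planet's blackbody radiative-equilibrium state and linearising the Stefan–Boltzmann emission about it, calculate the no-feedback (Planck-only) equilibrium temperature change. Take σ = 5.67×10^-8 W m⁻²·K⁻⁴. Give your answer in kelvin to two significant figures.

By the inverse-square law, S = 1365/10.7² = 11.92 W m⁻².
The baseline emission temperature is T_e = 71.60 K.
ΔF = Δ[S(1−α)]/4 = (1−0.5)·-0.227/4 = -0.02838 W m⁻².
Linearising σT⁴ gives d(σT⁴)/dT = 4σT_e³ = 0.08326 W m⁻² per K.
So ΔT₀ = -0.02838/0.08326 = -0.341 K.

-0.34 K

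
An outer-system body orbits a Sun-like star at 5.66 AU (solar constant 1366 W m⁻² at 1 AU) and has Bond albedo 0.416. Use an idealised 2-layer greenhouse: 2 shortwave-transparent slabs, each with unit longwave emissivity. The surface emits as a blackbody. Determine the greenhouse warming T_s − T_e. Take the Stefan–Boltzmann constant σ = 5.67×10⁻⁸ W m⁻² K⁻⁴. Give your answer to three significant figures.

32.4 K

Flux at the orbit: S = 1366/(5.66)² = 42.64 W m⁻².
OLR = S(1−α)/4 = 6.225 W m⁻²; the top layer radiates at T_e = 102.4 K.
Surface: T_s = (3)^¼·T_e = 134.7 K.
So the greenhouse effect raises the surface by 134.7 − 102.4 = 32.35 K.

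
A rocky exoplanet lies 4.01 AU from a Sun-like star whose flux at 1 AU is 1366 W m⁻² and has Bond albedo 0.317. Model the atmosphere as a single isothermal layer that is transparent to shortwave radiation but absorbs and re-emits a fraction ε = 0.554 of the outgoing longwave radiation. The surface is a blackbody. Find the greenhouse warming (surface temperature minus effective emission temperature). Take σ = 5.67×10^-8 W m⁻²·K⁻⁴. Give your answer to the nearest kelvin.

By the inverse-square law, S = 1366/4.01² = 84.95 W m⁻².
The planet radiates to space at T_e = [S(1−α)/(4σ)]^(1/4) = 126.5 K.
The surface balance (absorbed SW + ε·downward IR = σT_s⁴) with T_a⁴ = T_s⁴/2 reduces to T_s = T_e·[2/(2−ε)]^¼ = 137.2 K.
The atmosphere warms the surface by 10.68 K.

11 kelvin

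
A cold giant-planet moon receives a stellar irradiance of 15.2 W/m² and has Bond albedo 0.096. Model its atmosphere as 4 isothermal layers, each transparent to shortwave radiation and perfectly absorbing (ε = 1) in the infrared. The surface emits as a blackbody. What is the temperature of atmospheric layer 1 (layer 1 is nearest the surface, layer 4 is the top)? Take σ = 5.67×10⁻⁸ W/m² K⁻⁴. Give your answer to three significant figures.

OLR = S(1−α)/4 = 3.435 W/m²; the top layer radiates at T_e = 88.23 K.
In the N-layer model, layer k (counted from the surface) has T_k = (N+1−k)^(1/4)·T_e.
T_1 = (4)^(1/4)·88.23 = 124.8 K.

125 kelvin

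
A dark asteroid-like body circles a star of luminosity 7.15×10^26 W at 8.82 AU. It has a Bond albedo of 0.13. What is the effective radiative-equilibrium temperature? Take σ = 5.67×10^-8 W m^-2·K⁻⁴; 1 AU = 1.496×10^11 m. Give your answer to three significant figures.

106 K

Orbital distance: d = 8.82 AU = 1.319×10^12 m.
Spreading L over a sphere of radius d: S = 7.15×10^26/(4π·1.32×10^12²) = 32.68 W m^-2.
Averaging over the sphere, the absorbed flux is S(1−α)/4 = 7.108 W m^-2.
Balancing against σT⁴: T = (7.108/5.67×10⁻⁸)^(1/4) = 105.8 K.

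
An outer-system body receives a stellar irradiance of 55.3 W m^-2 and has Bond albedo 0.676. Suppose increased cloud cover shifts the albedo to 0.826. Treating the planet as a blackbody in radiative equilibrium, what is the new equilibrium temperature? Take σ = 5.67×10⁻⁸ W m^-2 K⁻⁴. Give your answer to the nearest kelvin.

81 kelvin

T₂ = [S(1−α₂)/(4σ)]^(1/4) = [55.30·0.174/(4σ)]^(1/4) = 80.71 K.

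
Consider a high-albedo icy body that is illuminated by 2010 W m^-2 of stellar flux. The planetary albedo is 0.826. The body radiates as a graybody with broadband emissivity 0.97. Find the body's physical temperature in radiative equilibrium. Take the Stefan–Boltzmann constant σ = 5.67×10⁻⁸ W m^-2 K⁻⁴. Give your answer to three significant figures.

The planet absorbs (1−α)S over its disc πR² and re-emits over 4πR², so the mean absorbed flux is (1−0.826)·2010/4 = 87.44 W m^-2.
Radiative balance εσT⁴ = 87.44 gives T = [87.44/(0.97·σ)]^(1/4) = 199.7 K.

200 K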